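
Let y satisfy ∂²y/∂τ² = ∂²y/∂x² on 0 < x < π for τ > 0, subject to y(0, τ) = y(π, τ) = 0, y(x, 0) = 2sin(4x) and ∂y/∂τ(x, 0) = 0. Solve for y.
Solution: Separating variables: y = Σ [A_n cos(ω_n τ) + B_n sin(ω_n τ)] sin(nx), ω_n = n. From ICs: A_4=2.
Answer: y(x, τ) = 2sin(4x)cos(4τ)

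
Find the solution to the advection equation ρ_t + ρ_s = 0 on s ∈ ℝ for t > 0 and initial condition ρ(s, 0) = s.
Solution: By method of characteristics (waves move right with speed 1):
Along characteristics s - t = const, ρ is constant, so ρ(s,t) = f(s - t) with f = ρ(·, 0).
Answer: ρ(s, t) = s - t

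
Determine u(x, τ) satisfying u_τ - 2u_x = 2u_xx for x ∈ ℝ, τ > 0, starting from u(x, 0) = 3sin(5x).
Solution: Moving frame: η = x + 2τ, σ = τ, u = w(η,σ), so u_τ = w_σ + 2w_η and u_xx = w_ηη.
Hence u_τ - 2u_x = w_σ and the PDE becomes the heat equation w_σ = 2w_ηη on η ∈ ℝ.
Initial data: w(η,0) = u(η,0) = 3sin(5η). Each mode sin(nη) decays as exp(-2n²σ) on ℝ, so w(η,σ) = Σ c_n exp(-2n²σ) sin(nη) with c_5=3: w(η,σ) = 3exp(-50σ)sin(5η).
Substituting back: u(x,τ) = w(x + 2τ, τ).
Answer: u(x, τ) = 3exp(-50τ)sin(5x + 10τ)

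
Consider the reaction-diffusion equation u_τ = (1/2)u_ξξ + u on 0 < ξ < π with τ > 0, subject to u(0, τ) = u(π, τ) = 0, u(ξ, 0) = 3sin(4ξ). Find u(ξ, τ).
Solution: Substitute u = exp(τ)w.
Then u_τ = exp(τ)(w_τ + w), u_ξξ = exp(τ)w_ξξ; substituting and dividing by exp(τ), the lower-order terms cancel: w_τ = (1/2)w_ξξ (standard heat equation).
Data for w: w(ξ,0) = u(ξ,0) = 3sin(4ξ). The boundary conditions carry over: w(0,τ) = w(π,τ) = 0.
Separating variables: w = Σ c_n exp(-n²τ/2) sin(nξ). From w(ξ,0) = 3sin(4ξ): c_4=3.
So w(ξ,τ) = 3exp(-8τ)sin(4ξ), and u(ξ,τ) = exp(τ)w(ξ,τ).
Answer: u(ξ, τ) = 3exp(-7τ)sin(4ξ)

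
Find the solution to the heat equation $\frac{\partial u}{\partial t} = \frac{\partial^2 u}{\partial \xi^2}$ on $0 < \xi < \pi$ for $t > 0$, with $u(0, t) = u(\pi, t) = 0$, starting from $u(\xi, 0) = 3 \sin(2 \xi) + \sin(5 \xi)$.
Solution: Separating variables: $u = \sum c_n e^{-n^2t} \sin(n\xi)$. From $u(\xi,0) = 3 \sin(2 \xi) + \sin(5 \xi)$: $c_2=3, c_5=1$.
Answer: $u(\xi, t) = 3 e^{-4 t} \sin(2 \xi) + e^{-25 t} \sin(5 \xi)$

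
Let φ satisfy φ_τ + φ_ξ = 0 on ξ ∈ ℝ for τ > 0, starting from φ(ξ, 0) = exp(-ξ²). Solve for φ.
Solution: By method of characteristics (waves move right with speed 1):
Along characteristics ξ - τ = const, φ is constant, so φ(ξ,τ) = f(ξ - τ) with f = φ(·, 0).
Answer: φ(ξ, τ) = exp(-(ξ - τ)²)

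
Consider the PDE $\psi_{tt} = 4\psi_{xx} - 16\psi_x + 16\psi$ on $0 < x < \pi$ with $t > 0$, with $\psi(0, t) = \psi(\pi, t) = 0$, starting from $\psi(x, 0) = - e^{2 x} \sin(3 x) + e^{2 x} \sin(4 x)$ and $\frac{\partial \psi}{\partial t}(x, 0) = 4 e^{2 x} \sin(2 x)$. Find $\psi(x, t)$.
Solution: Substitute $\psi = e^{2x}u$.
Then $\psi_x = e^{2x}(u_x + 2u)$, $\psi_{xx} = e^{2x}(u_{xx} + 4u_x + 4u)$, $\psi_{tt} = e^{2x}u_{tt}$; substituting and dividing by $e^{2x}$, the lower-order terms cancel: $u_{tt} = 4u_{xx}$ (standard wave equation).
Data for $u$: $u(x,0) = e^{-2x}\psi(x,0) = - \sin(3 x) + \sin(4 x)$; $u_t(x,0) = e^{-2x}\psi_t(x,0) = 4 \sin(2 x)$. The boundary conditions carry over: $u(0,t) = u(\pi,t) = 0$.
Separating variables: $u = \sum [A_n \cos(\omega_n t) + B_n \sin(\omega_n t)] \sin(nx)$, $\omega_n = 2n$. From ICs ($B_n$ = velocity coefficient / $\omega_n$): $A_3=-1, A_4=1, B_2=1$.
So $u(x,t) = \sin(4 t) \sin(2 x) - \sin(3 x) \cos(6 t) + \sin(4 x) \cos(8 t)$, and $\psi(x,t) = e^{2x}u(x,t)$.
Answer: $\psi(x, t) = e^{2 x} \sin(4 t) \sin(2 x) -  e^{2 x} \sin(3 x) \cos(6 t) + e^{2 x} \sin(4 x) \cos(8 t)$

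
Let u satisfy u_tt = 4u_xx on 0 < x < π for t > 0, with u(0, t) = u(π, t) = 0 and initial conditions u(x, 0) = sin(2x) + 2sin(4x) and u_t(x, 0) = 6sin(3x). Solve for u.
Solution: Separating variables: u = Σ [A_n cos(ω_n t) + B_n sin(ω_n t)] sin(nx), ω_n = 2n. From ICs (B_n = velocity coefficient / ω_n): A_2=1, A_4=2, B_3=1.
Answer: u(x, t) = sin(6t)sin(3x) + sin(2x)cos(4t) + 2sin(4x)cos(8t)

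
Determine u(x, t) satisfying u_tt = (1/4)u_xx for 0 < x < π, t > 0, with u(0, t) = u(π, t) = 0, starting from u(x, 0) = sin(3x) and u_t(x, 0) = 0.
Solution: Using separation of variables u = X(x)T(t):
Eigenfunctions: sin(nx), n = 1, 2, 3, ...
General solution: u(x, t) = Σ [A_n cos(n t/2) + B_n sin(n t/2)] sin(nx)
From u(x,0) = sin(3x): A_3=1. From u_t(x,0) = 0: all B_n = 0.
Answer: u(x, t) = sin(3x)cos(3t/2)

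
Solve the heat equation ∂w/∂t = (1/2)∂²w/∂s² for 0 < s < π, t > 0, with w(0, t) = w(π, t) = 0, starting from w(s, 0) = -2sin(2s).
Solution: Separating variables: w = Σ c_n exp(-n²t/2) sin(ns). From w(s,0) = -2sin(2s): c_2=-2.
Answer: w(s, t) = -2exp(-2t)sin(2s)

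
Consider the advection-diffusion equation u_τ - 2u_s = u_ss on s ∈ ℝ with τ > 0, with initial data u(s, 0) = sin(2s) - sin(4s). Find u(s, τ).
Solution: Change to a moving frame: let η = s + 2τ, σ = τ and write u(s,τ) = w(η,σ).
By the chain rule u_τ = w_σ + 2w_η, u_s = w_η, u_ss = w_ηη.
Then u_τ - 2u_s = w_σ: the advection term cancels and the PDE becomes the heat equation w_σ = w_ηη on η ∈ ℝ.
Initial data: w(η,0) = u(η,0) = sin(2η) - sin(4η).
On η ∈ ℝ each mode satisfies (sin(nη))″ = -n² sin(nη), so exp(-n²σ) sin(nη) solves the heat equation; by superposition w(η,σ) = Σ c_n exp(-n²σ) sin(nη).
Reading off the coefficients: c_2=1, c_4=-1, so w(η,σ) = exp(-4σ)sin(2η) - exp(-16σ)sin(4η).
Substituting back η = s + 2τ, σ = τ: u(s,τ) = w(s + 2τ, τ).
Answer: u(s, τ) = exp(-4τ)sin(2s + 4τ) - exp(-16τ)sin(4s + 8τ)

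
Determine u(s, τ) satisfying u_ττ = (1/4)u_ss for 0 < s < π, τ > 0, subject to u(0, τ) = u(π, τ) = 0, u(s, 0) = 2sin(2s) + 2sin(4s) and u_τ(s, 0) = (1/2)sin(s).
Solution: Separating variables: u = Σ [A_n cos(ω_n τ) + B_n sin(ω_n τ)] sin(ns), ω_n = n/2. From ICs (B_n = velocity coefficient / ω_n): A_2=2, A_4=2, B_1=1.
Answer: u(s, τ) = sin(s)sin(τ/2) + 2sin(2s)cos(τ) + 2sin(4s)cos(2τ)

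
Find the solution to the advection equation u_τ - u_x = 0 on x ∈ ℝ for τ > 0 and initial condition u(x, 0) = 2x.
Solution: By characteristics (dx/dτ = -1), u(x,τ) = f(x + τ) with f = u(·, 0).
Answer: u(x, τ) = 2x + 2τ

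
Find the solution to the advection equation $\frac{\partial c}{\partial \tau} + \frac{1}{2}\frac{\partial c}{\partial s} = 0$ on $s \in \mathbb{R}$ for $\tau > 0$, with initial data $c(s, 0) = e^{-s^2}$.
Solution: By method of characteristics (waves move right with speed 1/2):
Along characteristics $s - \frac{1}{2}\tau =$ const, $c$ is constant, so $c(s,\tau) = f(s - \frac{1}{2}\tau)$ with $f = c( \cdot , 0)$.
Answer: $c(s, \tau) = e^{-(-\tau/2 + s)^2}$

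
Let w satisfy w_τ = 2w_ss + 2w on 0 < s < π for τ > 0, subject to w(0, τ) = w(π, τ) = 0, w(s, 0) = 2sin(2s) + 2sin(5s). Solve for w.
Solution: Substitute w = exp(2τ)u.
Then w_τ = exp(2τ)(u_τ + 2u), w_ss = exp(2τ)u_ss; substituting and dividing by exp(2τ), the lower-order terms cancel: u_τ = 2u_ss (standard heat equation).
Data for u: u(s,0) = w(s,0) = 2sin(2s) + 2sin(5s). The boundary conditions carry over: u(0,τ) = u(π,τ) = 0.
Separating variables: u = Σ c_n exp(-2n²τ) sin(ns). From u(s,0) = 2sin(2s) + 2sin(5s): c_2=2, c_5=2.
So u(s,τ) = 2exp(-8τ)sin(2s) + 2exp(-50τ)sin(5s), and w(s,τ) = exp(2τ)u(s,τ).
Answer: w(s, τ) = 2exp(-6τ)sin(2s) + 2exp(-48τ)sin(5s)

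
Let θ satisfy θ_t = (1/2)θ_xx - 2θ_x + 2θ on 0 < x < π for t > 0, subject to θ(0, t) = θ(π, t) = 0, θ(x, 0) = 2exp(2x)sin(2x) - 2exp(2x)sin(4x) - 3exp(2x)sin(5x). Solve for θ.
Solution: Substitute θ = exp(2x)u, i.e. u = exp(-2x)θ.
By the product rule, θ_x = exp(2x)(u_x + 2u), θ_xx = exp(2x)(u_xx + 4u_x + 4u), θ_t = exp(2x)u_t.
Substituting into the PDE and dividing by exp(2x): u_t = (1/2)(u_xx + 4u_x + 4u) - 2(u_x + 2u) + 2u.
The lower-order terms cancel, leaving the standard heat equation u_t = (1/2)u_xx.
Initial data for u: u(x,0) = exp(-2x)θ(x,0) = 2sin(2x) - 2sin(4x) - 3sin(5x). The boundary conditions carry over: u(0,t) = u(π,t) = 0.
Solve for u:
  Using separation of variables u = X(x)G(t):
  Eigenfunctions: sin(nx), n = 1, 2, 3, ...
  General solution: u(x, t) = Σ c_n sin(nx) exp(-n² t/2)
  Matching u(x,0) = 2sin(2x) - 2sin(4x) - 3sin(5x) term by term: c_2=2, c_4=-2, c_5=-3.
Hence u(x,t) = 2exp(-2t)sin(2x) - 2exp(-8t)sin(4x) - 3exp(-25t/2)sin(5x).
Transform back: θ(x,t) = exp(2x)u(x,t).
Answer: θ(x, t) = 2exp(-2t)exp(2x)sin(2x) - 2exp(-8t)exp(2x)sin(4x) - 3exp(-25t/2)exp(2x)sin(5x)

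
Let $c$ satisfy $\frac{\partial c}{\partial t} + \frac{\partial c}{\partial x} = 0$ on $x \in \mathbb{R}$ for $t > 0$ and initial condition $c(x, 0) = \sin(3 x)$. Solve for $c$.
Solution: By method of characteristics (waves move right with speed 1):
Along characteristics $x - t =$ const, $c$ is constant, so $c(x,t) = f(x - t)$ with $f = c( \cdot , 0)$.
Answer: $c(x, t) = - \sin(3 t - 3 x)$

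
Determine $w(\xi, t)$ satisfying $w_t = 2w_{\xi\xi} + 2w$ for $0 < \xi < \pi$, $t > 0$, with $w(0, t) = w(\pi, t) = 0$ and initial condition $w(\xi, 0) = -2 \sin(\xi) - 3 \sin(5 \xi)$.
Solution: Substitute $w = e^{2t}u$.
Then $w_t = e^{2t}(u_t + 2u)$, $w_{\xi\xi} = e^{2t}u_{\xi\xi}$; substituting and dividing by $e^{2t}$, the lower-order terms cancel: $u_t = 2u_{\xi\xi}$ (standard heat equation).
Data for $u$: $u(\xi,0) = w(\xi,0) = -2 \sin(\xi) - 3 \sin(5 \xi)$. The boundary conditions carry over: $u(0,t) = u(\pi,t) = 0$.
Separating variables: $u = \sum c_n e^{-2n^2t} \sin(n\xi)$. From $u(\xi,0) = -2 \sin(\xi) - 3 \sin(5 \xi)$: $c_1=-2, c_5=-3$.
So $u(\xi,t) = -2 e^{-2 t} \sin(\xi) - 3 e^{-50 t} \sin(5 \xi)$, and $w(\xi,t) = e^{2t}u(\xi,t)$.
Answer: $w(\xi, t) = -2 \sin(\xi) - 3 e^{-48 t} \sin(5 \xi)$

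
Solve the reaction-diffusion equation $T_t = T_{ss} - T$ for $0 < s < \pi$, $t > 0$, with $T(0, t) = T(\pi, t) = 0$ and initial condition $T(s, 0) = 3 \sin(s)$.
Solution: Substitute $T = e^{-t}u$, i.e. $u = e^{t}T$.
By the product rule, $T_t = e^{-t}(u_t - u)$, $T_{ss} = e^{-t}u_{ss}$.
Substituting into the PDE and dividing by $e^{-t}$: $u_t - u = u_{ss} - u$.
The lower-order terms cancel, leaving the standard heat equation $u_t = u_{ss}$.
Initial data for $u$: $u(s,0) = T(s,0) = 3 \sin(s)$. The boundary conditions carry over: $u(0,t) = u(\pi,t) = 0$.
Solve for $u$:
  Using separation of variables $u = X(s)G(t)$:
  Eigenfunctions: $\sin(ns)$, $n = 1, 2, 3, \ldots$
  General solution: $u(s, t) = \sum c_n \sin(ns) e^{-n^2 t}$
  Matching $u(s,0) = 3 \sin(s)$ term by term: $c_1=3$.
Hence $u(s,t) = 3 e^{-t} \sin(s)$.
Transform back: $T(s,t) = e^{-t}u(s,t)$.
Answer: $T(s, t) = 3 e^{-2 t} \sin(s)$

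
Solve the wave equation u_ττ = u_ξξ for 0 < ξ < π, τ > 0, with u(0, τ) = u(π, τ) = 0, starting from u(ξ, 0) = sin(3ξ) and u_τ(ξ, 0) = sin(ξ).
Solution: Using separation of variables u = X(ξ)T(τ):
Eigenfunctions: sin(nξ), n = 1, 2, 3, ...
General solution: u(ξ, τ) = Σ [A_n cos(n τ) + B_n sin(n τ)] sin(nξ)
From u(ξ,0) = sin(3ξ): A_3=1. From u_τ(ξ,0) = sin(ξ), using u_τ(ξ,0) = Σ ω_n B_n sin(nξ) with ω_n = n: B_1 = 1/1 = 1.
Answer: u(ξ, τ) = sin(ξ)sin(τ) + sin(3ξ)cos(3τ)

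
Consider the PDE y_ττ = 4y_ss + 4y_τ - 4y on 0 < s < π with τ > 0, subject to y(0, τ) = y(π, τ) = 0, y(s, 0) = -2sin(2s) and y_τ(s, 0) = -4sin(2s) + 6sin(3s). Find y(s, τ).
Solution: Substitute y = exp(2τ)u, i.e. u = exp(-2τ)y.
By the product rule, y_τ = exp(2τ)(u_τ + 2u), y_ττ = exp(2τ)(u_ττ + 4u_τ + 4u), y_ss = exp(2τ)u_ss.
Substituting into the PDE and dividing by exp(2τ): u_ττ + 4u_τ + 4u = 4u_ss + 4(u_τ + 2u) - 4u.
The lower-order terms cancel, leaving the standard wave equation u_ττ = 4u_ss.
Initial data for u: u(s,0) = y(s,0) = -2sin(2s); u_τ(s,0) = y_τ(s,0) - 2y(s,0) = 6sin(3s). The boundary conditions carry over: u(0,τ) = u(π,τ) = 0.
Solve for u:
  Using separation of variables u = X(s)T(τ):
  Eigenfunctions: sin(ns), n = 1, 2, 3, ...
  General solution: u(s, τ) = Σ [A_n cos(2n τ) + B_n sin(2n τ)] sin(ns)
  From u(s,0) = -2sin(2s): A_2=-2. From u_τ(s,0) = 6sin(3s), using u_τ(s,0) = Σ ω_n B_n sin(ns) with ω_n = 2n: B_3 = 6/6 = 1.
Hence u(s,τ) = -2sin(2s)cos(4τ) + sin(3s)sin(6τ).
Transform back: y(s,τ) = exp(2τ)u(s,τ).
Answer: y(s, τ) = -2exp(2τ)sin(2s)cos(4τ) + exp(2τ)sin(3s)sin(6τ)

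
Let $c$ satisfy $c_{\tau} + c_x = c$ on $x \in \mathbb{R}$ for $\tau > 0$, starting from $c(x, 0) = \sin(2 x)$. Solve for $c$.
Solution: Substitute $c = e^{\tau}u$, i.e. $u = e^{-\tau}c$.
By the product rule, $c_{\tau} = e^{\tau}(u_{\tau} + u)$, $c_x = e^{\tau}u_x$.
Substituting into the PDE and dividing by $e^{\tau}$: $u_{\tau} + u + u_x = u$.
The lower-order terms cancel, leaving the standard advection equation $u_{\tau} + u_x = 0$.
Initial data for $u$: $u(x,0) = c(x,0) = \sin(2 x)$.
Solve for $u$:
  By method of characteristics (waves move right with speed 1):
  Along characteristics $x - \tau =$ const, $u$ is constant, so $u(x,\tau) = f(x - \tau)$ with $f = u( \cdot , 0)$.
Hence $u(x,\tau) = \sin(2 x - 2 \tau)$.
Transform back: $c(x,\tau) = e^{\tau}u(x,\tau)$.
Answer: $c(x, \tau) = - e^{\tau} \sin(2 \tau - 2 x)$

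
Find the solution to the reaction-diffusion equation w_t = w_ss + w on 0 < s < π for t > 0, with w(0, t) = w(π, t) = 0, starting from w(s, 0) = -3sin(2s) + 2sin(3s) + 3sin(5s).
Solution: Substitute w = exp(t)u.
Then w_t = exp(t)(u_t + u), w_ss = exp(t)u_ss; substituting and dividing by exp(t), the lower-order terms cancel: u_t = u_ss (standard heat equation).
Data for u: u(s,0) = w(s,0) = -3sin(2s) + 2sin(3s) + 3sin(5s). The boundary conditions carry over: u(0,t) = u(π,t) = 0.
Separating variables: u = Σ c_n exp(-n²t) sin(ns). From u(s,0) = -3sin(2s) + 2sin(3s) + 3sin(5s): c_2=-3, c_3=2, c_5=3.
So u(s,t) = -3exp(-4t)sin(2s) + 2exp(-9t)sin(3s) + 3exp(-25t)sin(5s), and w(s,t) = exp(t)u(s,t).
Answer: w(s, t) = -3exp(-3t)sin(2s) + 2exp(-8t)sin(3s) + 3exp(-24t)sin(5s)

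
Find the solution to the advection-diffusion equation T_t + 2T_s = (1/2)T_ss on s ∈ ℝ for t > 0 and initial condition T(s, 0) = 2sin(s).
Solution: Change to a moving frame: let η = s - 2t, σ = t and write T(s,t) = u(η,σ).
By the chain rule T_t = u_σ - 2u_η, T_s = u_η, T_ss = u_ηη.
Then T_t + 2T_s = u_σ: the advection term cancels and the PDE becomes the heat equation u_σ = (1/2)u_ηη on η ∈ ℝ.
Initial data: u(η,0) = T(η,0) = 2sin(η).
On η ∈ ℝ each mode satisfies (sin(nη))″ = -n² sin(nη), so exp(-n²σ/2) sin(nη) solves the heat equation; by superposition u(η,σ) = Σ c_n exp(-n²σ/2) sin(nη).
Reading off the coefficients: c_1=2, so u(η,σ) = 2exp(-σ/2)sin(η).
Substituting back η = s - 2t, σ = t: T(s,t) = u(s - 2t, t).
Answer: T(s, t) = 2exp(-t/2)sin(s - 2t)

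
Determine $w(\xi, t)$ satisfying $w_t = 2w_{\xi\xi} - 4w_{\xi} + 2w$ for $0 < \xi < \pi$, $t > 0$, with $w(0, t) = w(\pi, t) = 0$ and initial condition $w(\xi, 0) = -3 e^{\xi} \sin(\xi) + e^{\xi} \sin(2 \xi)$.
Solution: Substitute $w = e^{\xi}u$.
Then $w_{\xi} = e^{\xi}(u_{\xi} + u)$, $w_{\xi\xi} = e^{\xi}(u_{\xi\xi} + 2u_{\xi} + u)$, $w_t = e^{\xi}u_t$; substituting and dividing by $e^{\xi}$, the lower-order terms cancel: $u_t = 2u_{\xi\xi}$ (standard heat equation).
Data for $u$: $u(\xi,0) = e^{-\xi}w(\xi,0) = -3 \sin(\xi) + \sin(2 \xi)$. The boundary conditions carry over: $u(0,t) = u(\pi,t) = 0$.
Separating variables: $u = \sum c_n e^{-2n^2t} \sin(n\xi)$. From $u(\xi,0) = -3 \sin(\xi) + \sin(2 \xi)$: $c_1=-3, c_2=1$.
So $u(\xi,t) = -3 e^{-2 t} \sin(\xi) + e^{-8 t} \sin(2 \xi)$, and $w(\xi,t) = e^{\xi}u(\xi,t)$.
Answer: $w(\xi, t) = -3 e^{\xi} e^{-2 t} \sin(\xi) + e^{\xi} e^{-8 t} \sin(2 \xi)$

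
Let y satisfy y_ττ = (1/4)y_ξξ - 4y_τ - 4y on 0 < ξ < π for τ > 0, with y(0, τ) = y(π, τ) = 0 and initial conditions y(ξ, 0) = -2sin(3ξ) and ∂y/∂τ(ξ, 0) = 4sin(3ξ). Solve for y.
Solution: Substitute y = exp(-2τ)u.
Then y_τ = exp(-2τ)(u_τ - 2u), y_ττ = exp(-2τ)(u_ττ - 4u_τ + 4u), y_ξξ = exp(-2τ)u_ξξ; substituting and dividing by exp(-2τ), the lower-order terms cancel: u_ττ = (1/4)u_ξξ (standard wave equation).
Data for u: u(ξ,0) = y(ξ,0) = -2sin(3ξ); u_τ(ξ,0) = y_τ(ξ,0) + 2y(ξ,0) = 0. The boundary conditions carry over: u(0,τ) = u(π,τ) = 0.
Separating variables: u = Σ [A_n cos(ω_n τ) + B_n sin(ω_n τ)] sin(nξ), ω_n = n/2. From ICs: A_3=-2.
So u(ξ,τ) = -2sin(3ξ)cos(3τ/2), and y(ξ,τ) = exp(-2τ)u(ξ,τ).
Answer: y(ξ, τ) = -2exp(-2τ)sin(3ξ)cos(3τ/2)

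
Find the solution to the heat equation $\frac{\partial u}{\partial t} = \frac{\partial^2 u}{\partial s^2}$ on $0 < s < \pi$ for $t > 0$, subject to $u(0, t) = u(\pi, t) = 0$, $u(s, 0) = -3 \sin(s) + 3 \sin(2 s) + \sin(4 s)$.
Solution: Separating variables: $u = \sum c_n e^{-n^2t} \sin(ns)$. From $u(s,0) = -3 \sin(s) + 3 \sin(2 s) + \sin(4 s)$: $c_1=-3, c_2=3, c_4=1$.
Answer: $u(s, t) = -3 e^{-t} \sin(s) + 3 e^{-4 t} \sin(2 s) + e^{-16 t} \sin(4 s)$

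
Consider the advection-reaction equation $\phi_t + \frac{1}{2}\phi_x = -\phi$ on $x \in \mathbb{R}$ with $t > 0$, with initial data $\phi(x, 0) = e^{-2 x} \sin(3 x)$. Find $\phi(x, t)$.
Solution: Substitute $\phi = e^{-2x}u$, i.e. $u = e^{2x}\phi$.
By the product rule, $\phi_x = e^{-2x}(u_x - 2u)$, $\phi_t = e^{-2x}u_t$.
Substituting into the PDE and dividing by $e^{-2x}$: $u_t + \frac{1}{2}(u_x - 2u) = -u$.
The lower-order terms cancel, leaving the standard advection equation $u_t + \frac{1}{2}u_x = 0$.
Initial data for $u$: $u(x,0) = e^{2x}\phi(x,0) = \sin(3 x)$.
Solve for $u$:
  By method of characteristics (waves move right with speed 1/2):
  Along characteristics $x - \frac{1}{2}t =$ const, $u$ is constant, so $u(x,t) = f(x - \frac{1}{2}t)$ with $f = u( \cdot , 0)$.
Hence $u(x,t) = - \sin(3 t/2 - 3 x)$.
Transform back: $\phi(x,t) = e^{-2x}u(x,t)$.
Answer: $\phi(x, t) = - e^{-2 x} \sin(3 t/2 - 3 x)$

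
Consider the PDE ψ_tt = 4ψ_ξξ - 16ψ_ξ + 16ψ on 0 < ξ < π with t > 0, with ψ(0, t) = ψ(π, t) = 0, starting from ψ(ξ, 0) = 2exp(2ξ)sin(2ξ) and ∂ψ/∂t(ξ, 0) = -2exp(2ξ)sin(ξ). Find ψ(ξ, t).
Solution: Substitute ψ = exp(2ξ)u, i.e. u = exp(-2ξ)ψ.
By the product rule, ψ_ξ = exp(2ξ)(u_ξ + 2u), ψ_ξξ = exp(2ξ)(u_ξξ + 4u_ξ + 4u), ψ_tt = exp(2ξ)u_tt.
Substituting into the PDE and dividing by exp(2ξ): u_tt = 4(u_ξξ + 4u_ξ + 4u) - 16(u_ξ + 2u) + 16u.
The lower-order terms cancel, leaving the standard wave equation u_tt = 4u_ξξ.
Initial data for u: u(ξ,0) = exp(-2ξ)ψ(ξ,0) = 2sin(2ξ); u_t(ξ,0) = exp(-2ξ)ψ_t(ξ,0) = -2sin(ξ). The boundary conditions carry over: u(0,t) = u(π,t) = 0.
Solve for u:
  Using separation of variables u = X(ξ)T(t):
  Eigenfunctions: sin(nξ), n = 1, 2, 3, ...
  General solution: u(ξ, t) = Σ [A_n cos(2n t) + B_n sin(2n t)] sin(nξ)
  From u(ξ,0) = 2sin(2ξ): A_2=2. From u_t(ξ,0) = -2sin(ξ), using u_t(ξ,0) = Σ ω_n B_n sin(nξ) with ω_n = 2n: B_1 = (-2)/2 = -1.
Hence u(ξ,t) = -sin(2t)sin(ξ) + 2sin(2ξ)cos(4t).
Transform back: ψ(ξ,t) = exp(2ξ)u(ξ,t).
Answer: ψ(ξ, t) = -exp(2ξ)sin(2t)sin(ξ) + 2exp(2ξ)sin(2ξ)cos(4t)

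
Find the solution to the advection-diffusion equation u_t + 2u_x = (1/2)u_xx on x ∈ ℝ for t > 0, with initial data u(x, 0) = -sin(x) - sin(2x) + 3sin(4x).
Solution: Moving frame: η = x - 2t, σ = t, u = w(η,σ), so u_t = w_σ - 2w_η and u_xx = w_ηη.
Hence u_t + 2u_x = w_σ and the PDE becomes the heat equation w_σ = (1/2)w_ηη on η ∈ ℝ.
Initial data: w(η,0) = u(η,0) = -sin(η) - sin(2η) + 3sin(4η). Each mode sin(nη) decays as exp(-n²σ/2) on ℝ, so w(η,σ) = Σ c_n exp(-n²σ/2) sin(nη) with c_1=-1, c_2=-1, c_4=3: w(η,σ) = -exp(-2σ)sin(2η) + 3exp(-8σ)sin(4η) - exp(-σ/2)sin(η).
Substituting back: u(x,t) = w(x - 2t, t).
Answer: u(x, t) = exp(-2t)sin(4t - 2x) - 3exp(-8t)sin(8t - 4x) + exp(-t/2)sin(2t - x)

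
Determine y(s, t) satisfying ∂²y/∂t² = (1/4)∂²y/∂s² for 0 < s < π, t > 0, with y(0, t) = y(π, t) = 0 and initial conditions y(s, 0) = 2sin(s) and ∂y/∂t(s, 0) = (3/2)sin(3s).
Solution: Using separation of variables y = X(s)T(t):
Eigenfunctions: sin(ns), n = 1, 2, 3, ...
General solution: y(s, t) = Σ [A_n cos(n t/2) + B_n sin(n t/2)] sin(ns)
From y(s,0) = 2sin(s): A_1=2. From y_t(s,0) = (3/2)sin(3s), using y_t(s,0) = Σ ω_n B_n sin(ns) with ω_n = n/2: B_3 = (3/2)/(3/2) = 1.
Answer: y(s, t) = 2sin(s)cos(t/2) + sin(3s)sin(3t/2)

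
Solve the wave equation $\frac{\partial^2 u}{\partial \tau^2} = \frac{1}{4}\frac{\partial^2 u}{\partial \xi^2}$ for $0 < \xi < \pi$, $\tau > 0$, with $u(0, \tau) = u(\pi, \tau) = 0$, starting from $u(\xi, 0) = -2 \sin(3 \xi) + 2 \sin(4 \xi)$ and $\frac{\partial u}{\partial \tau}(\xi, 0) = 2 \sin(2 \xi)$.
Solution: Using separation of variables $u = X(\xi)T(\tau)$:
Eigenfunctions: $\sin(n\xi)$, $n = 1, 2, 3, \ldots$
General solution: $u(\xi, \tau) = \sum [A_n \cos(n \tau/2) + B_n \sin(n \tau/2)] \sin(n\xi)$
From $u(\xi,0) = -2 \sin(3 \xi) + 2 \sin(4 \xi)$: $A_3=-2, A_4=2$. From $u_{\tau}(\xi,0) = 2 \sin(2 \xi)$, using $u_{\tau}(\xi,0) = \sum \omega_n B_n \sin(n\xi)$ with $\omega_n = n/2$: $B_2 = 2/1 = 2$.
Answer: $u(\xi, \tau) = 2 \sin(\tau) \sin(2 \xi) - 2 \sin(3 \xi) \cos(3 \tau/2) + 2 \sin(4 \xi) \cos(2 \tau)$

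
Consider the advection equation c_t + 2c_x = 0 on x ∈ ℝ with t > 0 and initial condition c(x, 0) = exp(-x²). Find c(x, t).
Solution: By characteristics (dx/dt = 2), c(x,t) = f(x - 2t) with f = c(·, 0).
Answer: c(x, t) = exp(-(-2t + x)²)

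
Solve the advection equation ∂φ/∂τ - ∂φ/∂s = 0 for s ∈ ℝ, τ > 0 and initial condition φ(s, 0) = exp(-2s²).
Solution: By characteristics (ds/dτ = -1), φ(s,τ) = f(s + τ) with f = φ(·, 0).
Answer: φ(s, τ) = exp(-2(s + τ)²)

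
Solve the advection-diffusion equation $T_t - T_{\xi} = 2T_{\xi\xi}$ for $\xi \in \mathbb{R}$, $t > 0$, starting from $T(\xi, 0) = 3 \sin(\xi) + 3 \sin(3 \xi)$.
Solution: Moving frame: $\eta = \xi + t$, $\sigma = t$, $T = u(\eta,\sigma)$, so $T_t = u_{\sigma} + u_{\eta}$ and $T_{\xi\xi} = u_{\eta\eta}$.
Hence $T_t - T_{\xi} = u_{\sigma}$ and the PDE becomes the heat equation $u_{\sigma} = 2u_{\eta\eta}$ on $\eta \in \mathbb{R}$.
Initial data: $u(\eta,0) = T(\eta,0) = 3 \sin(\eta) + 3 \sin(3 \eta)$. Each mode $\sin(n\eta)$ decays as $e^{-2n^2\sigma}$ on $\mathbb{R}$, so $u(\eta,\sigma) = \sum c_n e^{-2n^2\sigma} \sin(n\eta)$ with $c_1=3, c_3=3$: $u(\eta,\sigma) = 3 e^{-2 \sigma} \sin(\eta) + 3 e^{-18 \sigma} \sin(3 \eta)$.
Substituting back: $T(\xi,t) = u(\xi + t, t)$.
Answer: $T(\xi, t) = 3 e^{-2 t} \sin(\xi + t) + 3 e^{-18 t} \sin(3 \xi + 3 t)$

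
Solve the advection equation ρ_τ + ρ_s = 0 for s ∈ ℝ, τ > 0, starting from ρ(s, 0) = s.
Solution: By characteristics (ds/dτ = 1), ρ(s,τ) = f(s - τ) with f = ρ(·, 0).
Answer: ρ(s, τ) = s - τ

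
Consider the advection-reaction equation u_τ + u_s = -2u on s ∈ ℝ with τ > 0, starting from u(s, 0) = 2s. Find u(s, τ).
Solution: Substitute u = exp(-2τ)w.
Then u_τ = exp(-2τ)(w_τ - 2w), u_s = exp(-2τ)w_s; substituting and dividing by exp(-2τ), the lower-order terms cancel: w_τ + w_s = 0 (standard advection equation).
Data for w: w(s,0) = u(s,0) = 2s.
By characteristics (ds/dτ = 1), w(s,τ) = f(s - τ) with f = w(·, 0).
So w(s,τ) = 2s - 2τ, and u(s,τ) = exp(-2τ)w(s,τ).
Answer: u(s, τ) = 2sexp(-2τ) - 2τexp(-2τ)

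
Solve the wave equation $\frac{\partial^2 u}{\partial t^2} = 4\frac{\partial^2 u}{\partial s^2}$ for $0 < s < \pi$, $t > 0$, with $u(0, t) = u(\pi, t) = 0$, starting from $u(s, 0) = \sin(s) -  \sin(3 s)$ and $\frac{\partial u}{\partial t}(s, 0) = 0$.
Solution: Using separation of variables $u = X(s)T(t)$:
Eigenfunctions: $\sin(ns)$, $n = 1, 2, 3, \ldots$
General solution: $u(s, t) = \sum [A_n \cos(2n t) + B_n \sin(2n t)] \sin(ns)$
From $u(s,0) = \sin(s) - \sin(3 s)$: $A_1=1, A_3=-1$. From $u_t(s,0) = 0$: all $B_n = 0$.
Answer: $u(s, t) = \sin(s) \cos(2 t) -  \sin(3 s) \cos(6 t)$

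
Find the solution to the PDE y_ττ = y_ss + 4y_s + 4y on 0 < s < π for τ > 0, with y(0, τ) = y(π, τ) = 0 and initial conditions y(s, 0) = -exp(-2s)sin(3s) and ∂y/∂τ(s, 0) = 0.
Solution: Substitute y = exp(-2s)u, i.e. u = exp(2s)y.
By the product rule, y_s = exp(-2s)(u_s - 2u), y_ss = exp(-2s)(u_ss - 4u_s + 4u), y_ττ = exp(-2s)u_ττ.
Substituting into the PDE and dividing by exp(-2s): u_ττ = (u_ss - 4u_s + 4u) + 4(u_s - 2u) + 4u.
The lower-order terms cancel, leaving the standard wave equation u_ττ = u_ss.
Initial data for u: u(s,0) = exp(2s)y(s,0) = -sin(3s); u_τ(s,0) = exp(2s)y_τ(s,0) = 0. The boundary conditions carry over: u(0,τ) = u(π,τ) = 0.
Solve for u:
  Using separation of variables u = X(s)T(τ):
  Eigenfunctions: sin(ns), n = 1, 2, 3, ...
  General solution: u(s, τ) = Σ [A_n cos(n τ) + B_n sin(n τ)] sin(ns)
  From u(s,0) = -sin(3s): A_3=-1. From u_τ(s,0) = 0: all B_n = 0.
Hence u(s,τ) = -sin(3s)cos(3τ).
Transform back: y(s,τ) = exp(-2s)u(s,τ).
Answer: y(s, τ) = -exp(-2s)sin(3s)cos(3τ)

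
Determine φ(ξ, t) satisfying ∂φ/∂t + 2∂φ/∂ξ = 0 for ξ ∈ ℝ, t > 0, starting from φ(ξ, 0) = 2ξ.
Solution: By method of characteristics (waves move right with speed 2):
Along characteristics ξ - 2t = const, φ is constant, so φ(ξ,t) = f(ξ - 2t) with f = φ(·, 0).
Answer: φ(ξ, t) = -4t + 2ξ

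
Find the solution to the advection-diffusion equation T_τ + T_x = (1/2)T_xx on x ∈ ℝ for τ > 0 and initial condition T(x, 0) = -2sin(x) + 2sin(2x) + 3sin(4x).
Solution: Change to a moving frame: let η = x - τ, σ = τ and write T(x,τ) = u(η,σ).
By the chain rule T_τ = u_σ - u_η, T_x = u_η, T_xx = u_ηη.
Then T_τ + T_x = u_σ: the advection term cancels and the PDE becomes the heat equation u_σ = (1/2)u_ηη on η ∈ ℝ.
Initial data: u(η,0) = T(η,0) = -2sin(η) + 2sin(2η) + 3sin(4η).
On η ∈ ℝ each mode satisfies (sin(nη))″ = -n² sin(nη), so exp(-n²σ/2) sin(nη) solves the heat equation; by superposition u(η,σ) = Σ c_n exp(-n²σ/2) sin(nη).
Reading off the coefficients: c_1=-2, c_2=2, c_4=3, so u(η,σ) = 2exp(-2σ)sin(2η) + 3exp(-8σ)sin(4η) - 2exp(-σ/2)sin(η).
Substituting back η = x - τ, σ = τ: T(x,τ) = u(x - τ, τ).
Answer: T(x, τ) = 2exp(-2τ)sin(2x - 2τ) + 3exp(-8τ)sin(4x - 4τ) - 2exp(-τ/2)sin(x - τ)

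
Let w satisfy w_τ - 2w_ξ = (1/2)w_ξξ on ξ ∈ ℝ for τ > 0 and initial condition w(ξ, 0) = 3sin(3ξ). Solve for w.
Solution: Moving frame: η = ξ + 2τ, σ = τ, w = u(η,σ), so w_τ = u_σ + 2u_η and w_ξξ = u_ηη.
Hence w_τ - 2w_ξ = u_σ and the PDE becomes the heat equation u_σ = (1/2)u_ηη on η ∈ ℝ.
Initial data: u(η,0) = w(η,0) = 3sin(3η). Each mode sin(nη) decays as exp(-n²σ/2) on ℝ, so u(η,σ) = Σ c_n exp(-n²σ/2) sin(nη) with c_3=3: u(η,σ) = 3exp(-9σ/2)sin(3η).
Substituting back: w(ξ,τ) = u(ξ + 2τ, τ).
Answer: w(ξ, τ) = 3exp(-9τ/2)sin(3ξ + 6τ)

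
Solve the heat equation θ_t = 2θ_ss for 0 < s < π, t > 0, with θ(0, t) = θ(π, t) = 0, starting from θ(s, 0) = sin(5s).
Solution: Using separation of variables θ = X(s)G(t):
Eigenfunctions: sin(ns), n = 1, 2, 3, ...
General solution: θ(s, t) = Σ c_n sin(ns) exp(-2n² t)
Matching θ(s,0) = sin(5s) term by term: c_5=1.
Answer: θ(s, t) = exp(-50t)sin(5s)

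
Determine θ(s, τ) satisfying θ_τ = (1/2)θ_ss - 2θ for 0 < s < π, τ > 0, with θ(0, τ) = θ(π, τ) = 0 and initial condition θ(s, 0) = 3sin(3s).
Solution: Substitute θ = exp(-2τ)u, i.e. u = exp(2τ)θ.
By the product rule, θ_τ = exp(-2τ)(u_τ - 2u), θ_ss = exp(-2τ)u_ss.
Substituting into the PDE and dividing by exp(-2τ): u_τ - 2u = (1/2)u_ss - 2u.
The lower-order terms cancel, leaving the standard heat equation u_τ = (1/2)u_ss.
Initial data for u: u(s,0) = θ(s,0) = 3sin(3s). The boundary conditions carry over: u(0,τ) = u(π,τ) = 0.
Solve for u:
  Using separation of variables u = X(s)G(τ):
  Eigenfunctions: sin(ns), n = 1, 2, 3, ...
  General solution: u(s, τ) = Σ c_n sin(ns) exp(-n² τ/2)
  Matching u(s,0) = 3sin(3s) term by term: c_3=3.
Hence u(s,τ) = 3exp(-9τ/2)sin(3s).
Transform back: θ(s,τ) = exp(-2τ)u(s,τ).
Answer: θ(s, τ) = 3exp(-13τ/2)sin(3s)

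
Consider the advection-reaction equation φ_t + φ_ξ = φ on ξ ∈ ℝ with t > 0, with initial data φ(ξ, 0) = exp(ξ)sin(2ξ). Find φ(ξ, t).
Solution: Substitute φ = exp(ξ)u.
Then φ_ξ = exp(ξ)(u_ξ + u), φ_t = exp(ξ)u_t; substituting and dividing by exp(ξ), the lower-order terms cancel: u_t + u_ξ = 0 (standard advection equation).
Data for u: u(ξ,0) = exp(-ξ)φ(ξ,0) = sin(2ξ).
By characteristics (dξ/dt = 1), u(ξ,t) = f(ξ - t) with f = u(·, 0).
So u(ξ,t) = -sin(2t - 2ξ), and φ(ξ,t) = exp(ξ)u(ξ,t).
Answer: φ(ξ, t) = -exp(ξ)sin(2t - 2ξ)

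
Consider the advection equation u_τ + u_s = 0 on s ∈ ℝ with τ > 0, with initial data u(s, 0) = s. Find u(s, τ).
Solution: By method of characteristics (waves move right with speed 1):
Along characteristics s - τ = const, u is constant, so u(s,τ) = f(s - τ) with f = u(·, 0).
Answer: u(s, τ) = s - τ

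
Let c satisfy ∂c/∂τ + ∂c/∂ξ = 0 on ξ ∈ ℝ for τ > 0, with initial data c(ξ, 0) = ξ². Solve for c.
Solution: By characteristics (dξ/dτ = 1), c(ξ,τ) = f(ξ - τ) with f = c(·, 0).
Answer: c(ξ, τ) = ξ² - 2ξτ + τ²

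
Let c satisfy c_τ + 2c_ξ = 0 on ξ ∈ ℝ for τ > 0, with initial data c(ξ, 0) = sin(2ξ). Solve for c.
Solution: By method of characteristics (waves move right with speed 2):
Along characteristics ξ - 2τ = const, c is constant, so c(ξ,τ) = f(ξ - 2τ) with f = c(·, 0).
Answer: c(ξ, τ) = sin(2ξ - 4τ)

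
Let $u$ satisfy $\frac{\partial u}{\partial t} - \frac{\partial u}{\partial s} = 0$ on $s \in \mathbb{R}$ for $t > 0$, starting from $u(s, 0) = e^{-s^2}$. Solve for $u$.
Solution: By method of characteristics (waves move left with speed 1):
Along characteristics $s + t =$ const, $u$ is constant, so $u(s,t) = f(s + t)$ with $f = u( \cdot , 0)$.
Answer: $u(s, t) = e^{-(s + t)^2}$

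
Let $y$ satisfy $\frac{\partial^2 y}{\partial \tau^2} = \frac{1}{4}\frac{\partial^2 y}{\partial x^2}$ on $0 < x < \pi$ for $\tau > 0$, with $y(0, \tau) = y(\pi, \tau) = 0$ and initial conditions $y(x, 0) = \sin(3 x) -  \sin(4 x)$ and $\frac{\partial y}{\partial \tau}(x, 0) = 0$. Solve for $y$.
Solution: Using separation of variables $y = X(x)T(\tau)$:
Eigenfunctions: $\sin(nx)$, $n = 1, 2, 3, \ldots$
General solution: $y(x, \tau) = \sum [A_n \cos(n \tau/2) + B_n \sin(n \tau/2)] \sin(nx)$
From $y(x,0) = \sin(3 x) - \sin(4 x)$: $A_3=1, A_4=-1$. From $y_{\tau}(x,0) = 0$: all $B_n = 0$.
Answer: $y(x, \tau) = \sin(3 x) \cos(3 \tau/2) -  \sin(4 x) \cos(2 \tau)$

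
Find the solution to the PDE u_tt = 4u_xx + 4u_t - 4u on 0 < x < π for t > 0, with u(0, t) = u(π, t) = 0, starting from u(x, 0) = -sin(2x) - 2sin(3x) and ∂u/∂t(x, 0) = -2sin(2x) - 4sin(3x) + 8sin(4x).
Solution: Substitute u = exp(2t)w, i.e. w = exp(-2t)u.
By the product rule, u_t = exp(2t)(w_t + 2w), u_tt = exp(2t)(w_tt + 4w_t + 4w), u_xx = exp(2t)w_xx.
Substituting into the PDE and dividing by exp(2t): w_tt + 4w_t + 4w = 4w_xx + 4(w_t + 2w) - 4w.
The lower-order terms cancel, leaving the standard wave equation w_tt = 4w_xx.
Initial data for w: w(x,0) = u(x,0) = -sin(2x) - 2sin(3x); w_t(x,0) = u_t(x,0) - 2u(x,0) = 8sin(4x). The boundary conditions carry over: w(0,t) = w(π,t) = 0.
Solve for w:
  Using separation of variables w = X(x)T(t):
  Eigenfunctions: sin(nx), n = 1, 2, 3, ...
  General solution: w(x, t) = Σ [A_n cos(2n t) + B_n sin(2n t)] sin(nx)
  From w(x,0) = -sin(2x) - 2sin(3x): A_2=-1, A_3=-2. From w_t(x,0) = 8sin(4x), using w_t(x,0) = Σ ω_n B_n sin(nx) with ω_n = 2n: B_4 = 8/8 = 1.
Hence w(x,t) = sin(8t)sin(4x) - sin(2x)cos(4t) - 2sin(3x)cos(6t).
Transform back: u(x,t) = exp(2t)w(x,t).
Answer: u(x, t) = exp(2t)sin(8t)sin(4x) - exp(2t)sin(2x)cos(4t) - 2exp(2t)sin(3x)cos(6t)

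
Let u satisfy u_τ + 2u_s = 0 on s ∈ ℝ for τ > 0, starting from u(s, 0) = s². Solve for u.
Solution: By characteristics (ds/dτ = 2), u(s,τ) = f(s - 2τ) with f = u(·, 0).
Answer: u(s, τ) = s² - 4sτ + 4τ²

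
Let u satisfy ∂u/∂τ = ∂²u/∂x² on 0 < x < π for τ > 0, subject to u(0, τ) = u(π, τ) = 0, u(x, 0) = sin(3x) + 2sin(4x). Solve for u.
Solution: Using separation of variables u = X(x)T(τ):
Eigenfunctions: sin(nx), n = 1, 2, 3, ...
General solution: u(x, τ) = Σ c_n sin(nx) exp(-n² τ)
Matching u(x,0) = sin(3x) + 2sin(4x) term by term: c_3=1, c_4=2.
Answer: u(x, τ) = exp(-9τ)sin(3x) + 2exp(-16τ)sin(4x)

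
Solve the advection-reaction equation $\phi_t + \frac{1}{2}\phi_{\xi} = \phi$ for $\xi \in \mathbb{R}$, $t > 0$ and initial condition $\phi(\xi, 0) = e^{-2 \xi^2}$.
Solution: Substitute $\phi = e^{t}u$.
Then $\phi_t = e^{t}(u_t + u)$, $\phi_{\xi} = e^{t}u_{\xi}$; substituting and dividing by $e^{t}$, the lower-order terms cancel: $u_t + \frac{1}{2}u_{\xi} = 0$ (standard advection equation).
Data for $u$: $u(\xi,0) = \phi(\xi,0) = e^{-2 \xi^2}$.
By characteristics ($d\xi/dt = 1/2$), $u(\xi,t) = f(\xi - \frac{1}{2}t)$ with $f = u( \cdot , 0)$.
So $u(\xi,t) = e^{-2 (-t/2 + \xi)^2}$, and $\phi(\xi,t) = e^{t}u(\xi,t)$.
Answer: $\phi(\xi, t) = e^{t} e^{-2 (\xi - t/2)^2}$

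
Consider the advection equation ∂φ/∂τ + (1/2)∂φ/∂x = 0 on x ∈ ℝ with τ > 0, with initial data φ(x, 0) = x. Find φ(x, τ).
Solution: By method of characteristics (waves move right with speed 1/2):
Along characteristics x - (1/2)τ = const, φ is constant, so φ(x,τ) = f(x - (1/2)τ) with f = φ(·, 0).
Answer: φ(x, τ) = x - (1/2)τ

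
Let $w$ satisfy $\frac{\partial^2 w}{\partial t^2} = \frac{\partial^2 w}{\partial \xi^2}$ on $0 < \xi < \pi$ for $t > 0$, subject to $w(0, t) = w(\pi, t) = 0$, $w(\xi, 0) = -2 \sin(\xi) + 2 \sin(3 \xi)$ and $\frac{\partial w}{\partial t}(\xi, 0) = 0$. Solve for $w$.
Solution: Using separation of variables $w = X(\xi)T(t)$:
Eigenfunctions: $\sin(n\xi)$, $n = 1, 2, 3, \ldots$
General solution: $w(\xi, t) = \sum [A_n \cos(n t) + B_n \sin(n t)] \sin(n\xi)$
From $w(\xi,0) = -2 \sin(\xi) + 2 \sin(3 \xi)$: $A_1=-2, A_3=2$. From $w_t(\xi,0) = 0$: all $B_n = 0$.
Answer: $w(\xi, t) = -2 \sin(\xi) \cos(t) + 2 \sin(3 \xi) \cos(3 t)$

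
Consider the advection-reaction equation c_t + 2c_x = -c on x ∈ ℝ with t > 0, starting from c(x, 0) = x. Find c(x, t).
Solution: Substitute c = exp(-t)u, i.e. u = exp(t)c.
By the product rule, c_t = exp(-t)(u_t - u), c_x = exp(-t)u_x.
Substituting into the PDE and dividing by exp(-t): u_t - u + 2u_x = -u.
The lower-order terms cancel, leaving the standard advection equation u_t + 2u_x = 0.
Initial data for u: u(x,0) = c(x,0) = x.
Solve for u:
  By method of characteristics (waves move right with speed 2):
  Along characteristics x - 2t = const, u is constant, so u(x,t) = f(x - 2t) with f = u(·, 0).
Hence u(x,t) = -2t + x.
Transform back: c(x,t) = exp(-t)u(x,t).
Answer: c(x, t) = -2texp(-t) + xexp(-t)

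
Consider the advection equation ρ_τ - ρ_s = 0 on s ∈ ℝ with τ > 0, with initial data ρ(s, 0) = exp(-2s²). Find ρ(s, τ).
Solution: By characteristics (ds/dτ = -1), ρ(s,τ) = f(s + τ) with f = ρ(·, 0).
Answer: ρ(s, τ) = exp(-2(s + τ)²)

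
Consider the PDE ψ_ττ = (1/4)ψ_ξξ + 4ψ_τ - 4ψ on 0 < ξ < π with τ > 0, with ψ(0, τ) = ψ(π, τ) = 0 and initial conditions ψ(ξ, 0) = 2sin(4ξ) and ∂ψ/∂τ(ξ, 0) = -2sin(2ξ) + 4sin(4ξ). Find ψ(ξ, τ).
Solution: Substitute ψ = exp(2τ)u.
Then ψ_τ = exp(2τ)(u_τ + 2u), ψ_ττ = exp(2τ)(u_ττ + 4u_τ + 4u), ψ_ξξ = exp(2τ)u_ξξ; substituting and dividing by exp(2τ), the lower-order terms cancel: u_ττ = (1/4)u_ξξ (standard wave equation).
Data for u: u(ξ,0) = ψ(ξ,0) = 2sin(4ξ); u_τ(ξ,0) = ψ_τ(ξ,0) - 2ψ(ξ,0) = -2sin(2ξ). The boundary conditions carry over: u(0,τ) = u(π,τ) = 0.
Separating variables: u = Σ [A_n cos(ω_n τ) + B_n sin(ω_n τ)] sin(nξ), ω_n = n/2. From ICs (B_n = velocity coefficient / ω_n): A_4=2, B_2=-2.
So u(ξ,τ) = -2sin(2ξ)sin(τ) + 2sin(4ξ)cos(2τ), and ψ(ξ,τ) = exp(2τ)u(ξ,τ).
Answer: ψ(ξ, τ) = -2exp(2τ)sin(2ξ)sin(τ) + 2exp(2τ)sin(4ξ)cos(2τ)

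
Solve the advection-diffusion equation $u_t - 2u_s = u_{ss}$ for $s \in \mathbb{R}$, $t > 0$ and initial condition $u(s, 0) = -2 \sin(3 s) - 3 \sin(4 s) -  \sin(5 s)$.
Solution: Moving frame: $\eta = s + 2t$, $\sigma = t$, $u = w(\eta,\sigma)$, so $u_t = w_{\sigma} + 2w_{\eta}$ and $u_{ss} = w_{\eta\eta}$.
Hence $u_t - 2u_s = w_{\sigma}$ and the PDE becomes the heat equation $w_{\sigma} = w_{\eta\eta}$ on $\eta \in \mathbb{R}$.
Initial data: $w(\eta,0) = u(\eta,0) = -2 \sin(3 \eta) - 3 \sin(4 \eta) - \sin(5 \eta)$. Each mode $\sin(n\eta)$ decays as $e^{-n^2\sigma}$ on $\mathbb{R}$, so $w(\eta,\sigma) = \sum c_n e^{-n^2\sigma} \sin(n\eta)$ with $c_3=-2, c_4=-3, c_5=-1$: $w(\eta,\sigma) = -2 e^{-9 \sigma} \sin(3 \eta) - 3 e^{-16 \sigma} \sin(4 \eta) - e^{-25 \sigma} \sin(5 \eta)$.
Substituting back: $u(s,t) = w(s + 2t, t)$.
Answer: $u(s, t) = -2 e^{-9 t} \sin(3 s + 6 t) - 3 e^{-16 t} \sin(4 s + 8 t) -  e^{-25 t} \sin(5 s + 10 t)$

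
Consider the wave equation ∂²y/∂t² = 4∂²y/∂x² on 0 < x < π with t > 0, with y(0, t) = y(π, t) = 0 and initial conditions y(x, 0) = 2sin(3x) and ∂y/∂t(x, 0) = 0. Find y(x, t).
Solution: Using separation of variables y = X(x)T(t):
Eigenfunctions: sin(nx), n = 1, 2, 3, ...
General solution: y(x, t) = Σ [A_n cos(2n t) + B_n sin(2n t)] sin(nx)
From y(x,0) = 2sin(3x): A_3=2. From y_t(x,0) = 0: all B_n = 0.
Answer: y(x, t) = 2sin(3x)cos(6t)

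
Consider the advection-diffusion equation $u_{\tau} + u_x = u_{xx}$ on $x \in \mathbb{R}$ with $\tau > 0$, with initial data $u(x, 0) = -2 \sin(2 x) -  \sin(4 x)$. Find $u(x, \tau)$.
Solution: Moving frame: $\eta = x - \tau$, $\sigma = \tau$, $u = w(\eta,\sigma)$, so $u_{\tau} = w_{\sigma} - w_{\eta}$ and $u_{xx} = w_{\eta\eta}$.
Hence $u_{\tau} + u_x = w_{\sigma}$ and the PDE becomes the heat equation $w_{\sigma} = w_{\eta\eta}$ on $\eta \in \mathbb{R}$.
Initial data: $w(\eta,0) = u(\eta,0) = -2 \sin(2 \eta) - \sin(4 \eta)$. Each mode $\sin(n\eta)$ decays as $e^{-n^2\sigma}$ on $\mathbb{R}$, so $w(\eta,\sigma) = \sum c_n e^{-n^2\sigma} \sin(n\eta)$ with $c_2=-2, c_4=-1$: $w(\eta,\sigma) = -2 e^{-4 \sigma} \sin(2 \eta) - e^{-16 \sigma} \sin(4 \eta)$.
Substituting back: $u(x,\tau) = w(x - \tau, \tau)$.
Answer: $u(x, \tau) = 2 e^{-4 \tau} \sin(2 \tau - 2 x) + e^{-16 \tau} \sin(4 \tau - 4 x)$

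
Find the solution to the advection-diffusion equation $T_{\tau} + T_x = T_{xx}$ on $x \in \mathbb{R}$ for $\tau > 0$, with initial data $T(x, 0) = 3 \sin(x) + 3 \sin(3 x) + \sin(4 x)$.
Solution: Change to a moving frame: let $\eta = x - \tau$, $\sigma = \tau$ and write $T(x,\tau) = u(\eta,\sigma)$.
By the chain rule $T_{\tau} = u_{\sigma} - u_{\eta}$, $T_x = u_{\eta}$, $T_{xx} = u_{\eta\eta}$.
Then $T_{\tau} + T_x = u_{\sigma}$: the advection term cancels and the PDE becomes the heat equation $u_{\sigma} = u_{\eta\eta}$ on $\eta \in \mathbb{R}$.
Initial data: $u(\eta,0) = T(\eta,0) = 3 \sin(\eta) + 3 \sin(3 \eta) + \sin(4 \eta)$.
On $\eta \in \mathbb{R}$ each mode satisfies $(\sin(n\eta))'' = -n^2 \sin(n\eta)$, so $e^{-n^2\sigma} \sin(n\eta)$ solves the heat equation; by superposition $u(\eta,\sigma) = \sum c_n e^{-n^2\sigma} \sin(n\eta)$.
Reading off the coefficients: $c_1=3, c_3=3, c_4=1$, so $u(\eta,\sigma) = 3 e^{-\sigma} \sin(\eta) + 3 e^{-9 \sigma} \sin(3 \eta) + e^{-16 \sigma} \sin(4 \eta)$.
Substituting back $\eta = x - \tau$, $\sigma = \tau$: $T(x,\tau) = u(x - \tau, \tau)$.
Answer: $T(x, \tau) = -3 e^{-\tau} \sin(\tau - x) - 3 e^{-9 \tau} \sin(3 \tau - 3 x) -  e^{-16 \tau} \sin(4 \tau - 4 x)$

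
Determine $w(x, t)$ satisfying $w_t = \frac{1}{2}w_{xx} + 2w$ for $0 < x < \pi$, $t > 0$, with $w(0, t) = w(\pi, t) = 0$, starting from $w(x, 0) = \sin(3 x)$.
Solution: Substitute $w = e^{2t}u$, i.e. $u = e^{-2t}w$.
By the product rule, $w_t = e^{2t}(u_t + 2u)$, $w_{xx} = e^{2t}u_{xx}$.
Substituting into the PDE and dividing by $e^{2t}$: $u_t + 2u = \frac{1}{2}u_{xx} + 2u$.
The lower-order terms cancel, leaving the standard heat equation $u_t = \frac{1}{2}u_{xx}$.
Initial data for $u$: $u(x,0) = w(x,0) = \sin(3 x)$. The boundary conditions carry over: $u(0,t) = u(\pi,t) = 0$.
Solve for $u$:
  Using separation of variables $u = X(x)T(t)$:
  Eigenfunctions: $\sin(nx)$, $n = 1, 2, 3, \ldots$
  General solution: $u(x, t) = \sum c_n \sin(nx) e^{-n^2 t/2}$
  Matching $u(x,0) = \sin(3 x)$ term by term: $c_3=1$.
Hence $u(x,t) = e^{-9 t/2} \sin(3 x)$.
Transform back: $w(x,t) = e^{2t}u(x,t)$.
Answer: $w(x, t) = e^{-5 t/2} \sin(3 x)$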